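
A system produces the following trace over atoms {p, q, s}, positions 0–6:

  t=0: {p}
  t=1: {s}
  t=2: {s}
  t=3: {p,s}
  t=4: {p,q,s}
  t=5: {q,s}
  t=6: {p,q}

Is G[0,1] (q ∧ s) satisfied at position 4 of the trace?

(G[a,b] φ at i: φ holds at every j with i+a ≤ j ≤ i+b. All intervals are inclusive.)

True

Check (q ∧ s) at every j in [4,5]:
  j=4: true
  j=5: true
All positions satisfy it → formula holds.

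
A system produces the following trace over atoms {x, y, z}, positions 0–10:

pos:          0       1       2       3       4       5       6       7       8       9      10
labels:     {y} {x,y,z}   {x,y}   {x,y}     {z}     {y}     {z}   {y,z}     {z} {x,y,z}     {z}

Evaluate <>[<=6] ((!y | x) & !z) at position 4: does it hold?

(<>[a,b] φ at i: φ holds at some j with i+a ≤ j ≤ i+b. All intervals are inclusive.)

Does not hold

Check ((!y | x) & !z) at each j in [4,10]:
  j=4: false
  j=5: false
  j=6: false
  j=7: false
  j=8: false
  j=9: false
  j=10: false
No position in the window satisfies it → formula fails.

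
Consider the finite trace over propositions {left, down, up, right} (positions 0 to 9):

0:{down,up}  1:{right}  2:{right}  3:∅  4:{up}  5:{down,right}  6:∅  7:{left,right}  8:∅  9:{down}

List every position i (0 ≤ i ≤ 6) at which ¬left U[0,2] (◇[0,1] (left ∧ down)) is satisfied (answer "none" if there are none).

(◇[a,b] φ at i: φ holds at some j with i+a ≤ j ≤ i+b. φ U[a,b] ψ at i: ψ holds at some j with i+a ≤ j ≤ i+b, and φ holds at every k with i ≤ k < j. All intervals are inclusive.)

Evaluate at each i in [0,6]:
  i=0: ✗ (no rhs in [0,2])
  i=1: ✗ (no rhs in [1,3])
  i=2: ✗ (no rhs in [2,4])
  i=3: ✗ (no rhs in [3,5])
  i=4: ✗ (no rhs in [4,6])
  i=5: ✗ (no rhs in [5,7])
  i=6: ✗ (no rhs in [6,8])

none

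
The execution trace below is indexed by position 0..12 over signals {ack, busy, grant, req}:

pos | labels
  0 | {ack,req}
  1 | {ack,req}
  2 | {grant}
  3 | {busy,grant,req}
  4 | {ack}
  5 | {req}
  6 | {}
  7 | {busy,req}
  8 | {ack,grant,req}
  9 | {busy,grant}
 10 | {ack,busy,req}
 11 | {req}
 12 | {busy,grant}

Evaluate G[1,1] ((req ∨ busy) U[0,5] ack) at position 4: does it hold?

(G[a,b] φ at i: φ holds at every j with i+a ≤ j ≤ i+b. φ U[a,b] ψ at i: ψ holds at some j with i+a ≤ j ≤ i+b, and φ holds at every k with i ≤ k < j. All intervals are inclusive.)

Check ((req ∨ busy) U[0,5] ack) at every j in [5,5]:
  j=5: fails
Fails at j=5 → formula fails.

Does not hold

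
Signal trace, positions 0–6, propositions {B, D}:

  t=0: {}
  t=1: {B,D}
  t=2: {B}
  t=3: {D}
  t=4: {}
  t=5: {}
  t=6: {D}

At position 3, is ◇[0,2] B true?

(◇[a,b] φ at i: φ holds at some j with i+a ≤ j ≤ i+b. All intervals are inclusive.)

Check B at each j in [3,5]:
  j=3: false
  j=4: false
  j=5: false
No position in the window satisfies it → formula fails.

False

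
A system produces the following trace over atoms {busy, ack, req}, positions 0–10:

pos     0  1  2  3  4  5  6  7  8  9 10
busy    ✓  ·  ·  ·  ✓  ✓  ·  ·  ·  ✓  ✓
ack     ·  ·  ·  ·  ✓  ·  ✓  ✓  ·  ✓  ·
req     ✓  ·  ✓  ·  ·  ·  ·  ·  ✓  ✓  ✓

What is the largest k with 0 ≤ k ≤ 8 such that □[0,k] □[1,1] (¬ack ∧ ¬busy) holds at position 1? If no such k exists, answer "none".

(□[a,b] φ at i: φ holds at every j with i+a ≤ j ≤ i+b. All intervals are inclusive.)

□[1,1] (¬ack ∧ ¬busy) must hold from j=1 onward; find where it first fails.
  j=1: holds
  j=2: holds
  j=3: fails
Holds on [1,2], so largest k = 1.

1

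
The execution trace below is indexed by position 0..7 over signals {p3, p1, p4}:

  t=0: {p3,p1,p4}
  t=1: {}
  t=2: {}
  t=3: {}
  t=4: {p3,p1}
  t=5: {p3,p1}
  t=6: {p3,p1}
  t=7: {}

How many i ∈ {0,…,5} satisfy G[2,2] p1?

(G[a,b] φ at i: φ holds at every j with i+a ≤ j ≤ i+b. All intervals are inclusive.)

3

Evaluate at each i in [0,5]:
  i=0: ✗ (fails at j=2)
  i=1: ✗ (fails at j=3)
  i=2: ✓ (all of [4,4])
  i=3: ✓ (all of [5,5])
  i=4: ✓ (all of [6,6])
  i=5: ✗ (fails at j=7)
Positions where it holds: {2, 3, 4} → 3.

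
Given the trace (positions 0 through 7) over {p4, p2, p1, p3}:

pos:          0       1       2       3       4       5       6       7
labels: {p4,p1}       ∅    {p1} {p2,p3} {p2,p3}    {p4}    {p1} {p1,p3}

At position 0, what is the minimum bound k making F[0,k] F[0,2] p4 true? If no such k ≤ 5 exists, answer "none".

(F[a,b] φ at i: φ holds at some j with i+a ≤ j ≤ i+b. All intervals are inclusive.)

0

Scan j = 0,1,… for F[0,2] p4:
  j=0: holds
First hit at j=0, so smallest k = 0-0 = 0.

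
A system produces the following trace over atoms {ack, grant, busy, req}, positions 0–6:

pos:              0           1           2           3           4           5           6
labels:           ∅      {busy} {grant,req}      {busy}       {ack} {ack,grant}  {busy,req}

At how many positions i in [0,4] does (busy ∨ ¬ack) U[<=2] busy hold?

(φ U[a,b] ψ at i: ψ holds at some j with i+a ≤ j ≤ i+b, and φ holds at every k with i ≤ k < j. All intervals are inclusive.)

4

Evaluate at each i in [0,4]:
  i=0: ✓ (rhs at j=1; lhs holds on [0,0])
  i=1: ✓ (rhs at j=1)
  i=2: ✓ (rhs at j=3; lhs holds on [2,2])
  i=3: ✓ (rhs at j=3)
  i=4: ✗ (lhs fails at k=4 before rhs at j=6)
Positions where it holds: {0, 1, 2, 3} → 4.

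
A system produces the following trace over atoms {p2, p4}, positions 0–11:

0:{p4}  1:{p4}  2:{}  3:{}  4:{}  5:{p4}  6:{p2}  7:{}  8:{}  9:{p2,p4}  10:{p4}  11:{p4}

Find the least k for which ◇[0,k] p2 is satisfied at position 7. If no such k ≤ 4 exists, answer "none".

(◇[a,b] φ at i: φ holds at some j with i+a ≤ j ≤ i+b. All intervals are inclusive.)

Scan j = 7,8,… for p2:
  j=7: fails
  j=8: fails
  j=9: holds
First hit at j=9, so smallest k = 9-7 = 2.

2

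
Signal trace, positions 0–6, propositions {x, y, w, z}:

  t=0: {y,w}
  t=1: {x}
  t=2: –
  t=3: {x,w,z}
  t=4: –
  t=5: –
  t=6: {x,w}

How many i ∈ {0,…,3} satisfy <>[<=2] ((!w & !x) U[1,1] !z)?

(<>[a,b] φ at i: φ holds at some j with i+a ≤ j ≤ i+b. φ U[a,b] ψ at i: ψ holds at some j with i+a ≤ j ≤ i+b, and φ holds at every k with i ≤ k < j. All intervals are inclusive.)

Evaluate at each i in [0,3]:
  i=0: ✗ (none in [0,2])
  i=1: ✗ (none in [1,3])
  i=2: ✓ (witness j=4)
  i=3: ✓ (witness j=4)
Positions where it holds: {2, 3} → 2.

2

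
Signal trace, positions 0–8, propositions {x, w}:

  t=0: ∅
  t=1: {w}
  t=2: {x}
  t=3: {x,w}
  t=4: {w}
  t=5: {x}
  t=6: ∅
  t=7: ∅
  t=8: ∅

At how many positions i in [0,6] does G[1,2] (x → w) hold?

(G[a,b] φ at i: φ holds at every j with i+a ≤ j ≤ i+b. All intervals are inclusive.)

Evaluate at each i in [0,6]:
  i=0: ✗ (fails at j=2)
  i=1: ✗ (fails at j=2)
  i=2: ✓ (all of [3,4])
  i=3: ✗ (fails at j=5)
  i=4: ✗ (fails at j=5)
  i=5: ✓ (all of [6,7])
  i=6: ✓ (all of [7,8])
Positions where it holds: {2, 5, 6} → 3.

3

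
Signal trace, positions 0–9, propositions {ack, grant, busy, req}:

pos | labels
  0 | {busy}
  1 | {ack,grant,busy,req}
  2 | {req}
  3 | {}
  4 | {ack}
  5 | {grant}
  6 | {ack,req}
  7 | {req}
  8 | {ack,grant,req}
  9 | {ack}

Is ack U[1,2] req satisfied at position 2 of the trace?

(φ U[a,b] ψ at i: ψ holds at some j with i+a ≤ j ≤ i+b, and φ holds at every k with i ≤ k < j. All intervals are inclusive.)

Does not hold

Need some j in [3,4] with req, and ack at every k in [2,j-1].
  j=3: req false.
  j=4: req false.
No j in the window works → until fails.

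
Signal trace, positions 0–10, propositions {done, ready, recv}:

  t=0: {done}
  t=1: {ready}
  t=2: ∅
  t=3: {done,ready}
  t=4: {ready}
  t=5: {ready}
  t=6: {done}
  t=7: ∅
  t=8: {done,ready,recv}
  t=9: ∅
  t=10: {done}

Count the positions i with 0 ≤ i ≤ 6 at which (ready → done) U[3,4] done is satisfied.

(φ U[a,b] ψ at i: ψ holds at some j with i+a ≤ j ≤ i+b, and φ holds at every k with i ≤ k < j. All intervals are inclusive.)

1

Evaluate at each i in [0,6]:
  i=0: ✗ (lhs fails at k=1 before rhs at j=3)
  i=1: ✗ (no rhs in [4,5])
  i=2: ✗ (lhs fails at k=4 before rhs at j=6)
  i=3: ✗ (lhs fails at k=4 before rhs at j=6)
  i=4: ✗ (lhs fails at k=4 before rhs at j=8)
  i=5: ✗ (lhs fails at k=5 before rhs at j=8)
  i=6: ✓ (rhs at j=10; lhs holds on [6,9])
Positions where it holds: {6} → 1.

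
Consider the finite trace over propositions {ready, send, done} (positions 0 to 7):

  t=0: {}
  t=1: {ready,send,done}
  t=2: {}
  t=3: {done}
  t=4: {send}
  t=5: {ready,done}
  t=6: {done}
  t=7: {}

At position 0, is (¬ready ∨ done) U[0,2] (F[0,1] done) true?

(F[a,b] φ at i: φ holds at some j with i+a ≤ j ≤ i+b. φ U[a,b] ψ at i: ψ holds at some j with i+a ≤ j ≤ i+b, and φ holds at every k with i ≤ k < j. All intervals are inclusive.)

Yes

Need some j in [0,2] with F[0,1] done, and (¬ready ∨ done) at every k in [0,j-1].
  j=0: F[0,1] done holds; no prefix to check → satisfied.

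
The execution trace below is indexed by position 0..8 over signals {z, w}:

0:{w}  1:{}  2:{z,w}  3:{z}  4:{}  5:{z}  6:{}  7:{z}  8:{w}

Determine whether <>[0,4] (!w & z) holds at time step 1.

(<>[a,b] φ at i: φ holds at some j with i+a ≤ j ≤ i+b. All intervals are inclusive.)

Holds

Check (!w & z) at each j in [1,5]:
  j=1: false
  j=2: false
  j=3: true
  j=4: false
  j=5: true
Found at j=3 → formula holds.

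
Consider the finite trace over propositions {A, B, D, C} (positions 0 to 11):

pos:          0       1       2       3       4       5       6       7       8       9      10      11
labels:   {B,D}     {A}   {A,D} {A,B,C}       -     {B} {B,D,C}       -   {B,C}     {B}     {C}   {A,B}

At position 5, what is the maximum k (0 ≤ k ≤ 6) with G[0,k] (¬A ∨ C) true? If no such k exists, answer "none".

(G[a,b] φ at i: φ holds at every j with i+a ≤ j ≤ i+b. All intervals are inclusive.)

(¬A ∨ C) must hold from j=5 onward; find where it first fails.
  j=5: holds
  j=6: holds
  j=7: holds
  j=8: holds
  j=9: holds
  j=10: holds
  j=11: fails
Holds on [5,10], so largest k = 5.

5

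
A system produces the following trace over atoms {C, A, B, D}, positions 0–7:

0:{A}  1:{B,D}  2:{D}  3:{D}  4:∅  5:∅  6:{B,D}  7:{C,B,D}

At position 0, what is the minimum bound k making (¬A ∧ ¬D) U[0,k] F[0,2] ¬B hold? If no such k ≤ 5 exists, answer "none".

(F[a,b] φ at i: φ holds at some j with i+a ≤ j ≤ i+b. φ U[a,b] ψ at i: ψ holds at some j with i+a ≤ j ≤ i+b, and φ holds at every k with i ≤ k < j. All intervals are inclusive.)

0

Need earliest j ≥ 0 with F[0,2] ¬B, and (¬A ∧ ¬D) at every k in [0,j-1].
  j=0: rhs holds (empty prefix). k = 0.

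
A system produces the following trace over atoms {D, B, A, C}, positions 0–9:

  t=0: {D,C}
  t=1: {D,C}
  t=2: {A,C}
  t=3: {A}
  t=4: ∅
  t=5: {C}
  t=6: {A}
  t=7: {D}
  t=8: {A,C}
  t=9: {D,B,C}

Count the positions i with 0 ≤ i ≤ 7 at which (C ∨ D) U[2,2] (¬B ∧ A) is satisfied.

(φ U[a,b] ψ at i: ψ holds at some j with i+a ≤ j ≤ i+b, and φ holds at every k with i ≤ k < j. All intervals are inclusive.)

2

Evaluate at each i in [0,7]:
  i=0: ✓ (rhs at j=2; lhs holds on [0,1])
  i=1: ✓ (rhs at j=3; lhs holds on [1,2])
  i=2: ✗ (no rhs in [4,4])
  i=3: ✗ (no rhs in [5,5])
  i=4: ✗ (lhs fails at k=4 before rhs at j=6)
  i=5: ✗ (no rhs in [7,7])
  i=6: ✗ (lhs fails at k=6 before rhs at j=8)
  i=7: ✗ (no rhs in [9,9])
Positions where it holds: {0, 1} → 2.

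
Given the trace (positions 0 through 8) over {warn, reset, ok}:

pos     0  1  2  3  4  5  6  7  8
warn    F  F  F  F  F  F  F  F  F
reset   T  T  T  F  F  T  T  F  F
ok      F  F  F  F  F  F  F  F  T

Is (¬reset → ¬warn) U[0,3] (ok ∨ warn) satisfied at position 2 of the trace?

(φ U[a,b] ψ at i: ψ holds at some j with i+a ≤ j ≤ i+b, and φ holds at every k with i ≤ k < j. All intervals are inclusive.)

Need some j in [2,5] with (ok ∨ warn), and (¬reset → ¬warn) at every k in [2,j-1].
  j=2: (ok ∨ warn) false.
  j=3: (ok ∨ warn) false.
  j=4: (ok ∨ warn) false.
  j=5: (ok ∨ warn) false.
No j in the window works → until fails.

No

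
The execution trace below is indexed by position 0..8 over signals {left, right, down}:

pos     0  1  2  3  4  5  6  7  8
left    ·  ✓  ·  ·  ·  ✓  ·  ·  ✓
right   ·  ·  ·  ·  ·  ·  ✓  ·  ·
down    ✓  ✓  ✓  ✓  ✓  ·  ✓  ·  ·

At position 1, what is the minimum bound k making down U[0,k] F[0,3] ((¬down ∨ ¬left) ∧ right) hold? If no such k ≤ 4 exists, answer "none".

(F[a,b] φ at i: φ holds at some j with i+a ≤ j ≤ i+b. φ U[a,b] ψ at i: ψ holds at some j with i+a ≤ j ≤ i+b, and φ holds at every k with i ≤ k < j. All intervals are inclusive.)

2

Need earliest j ≥ 1 with F[0,3] ((¬down ∨ ¬left) ∧ right), and down at every k in [1,j-1].
  j=1: rhs fails.
  j=2: rhs fails.
  j=3: rhs holds; lhs holds on [1,2]. k = 2.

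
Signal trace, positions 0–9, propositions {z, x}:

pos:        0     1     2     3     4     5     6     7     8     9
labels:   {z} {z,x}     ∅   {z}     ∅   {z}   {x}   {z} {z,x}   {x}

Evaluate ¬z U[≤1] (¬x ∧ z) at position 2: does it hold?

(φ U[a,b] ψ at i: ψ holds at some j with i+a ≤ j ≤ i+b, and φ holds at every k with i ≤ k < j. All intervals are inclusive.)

Need some j in [2,3] with (¬x ∧ z), and ¬z at every k in [2,j-1].
  j=2: (¬x ∧ z) false.
  j=3: (¬x ∧ z) holds; ¬z holds at every k in [2,2] → satisfied.

Holds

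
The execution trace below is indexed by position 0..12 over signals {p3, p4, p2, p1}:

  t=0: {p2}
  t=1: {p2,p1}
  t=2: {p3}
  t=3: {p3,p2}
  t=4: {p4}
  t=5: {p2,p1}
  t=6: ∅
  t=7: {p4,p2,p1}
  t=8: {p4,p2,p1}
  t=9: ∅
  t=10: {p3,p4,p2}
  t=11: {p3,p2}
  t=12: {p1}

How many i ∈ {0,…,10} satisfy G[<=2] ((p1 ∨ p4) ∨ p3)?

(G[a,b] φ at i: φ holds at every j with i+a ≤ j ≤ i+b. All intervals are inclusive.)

Evaluate at each i in [0,10]:
  i=0: ✗ (fails at j=0)
  i=1: ✓ (all of [1,3])
  i=2: ✓ (all of [2,4])
  i=3: ✓ (all of [3,5])
  i=4: ✗ (fails at j=6)
  i=5: ✗ (fails at j=6)
  i=6: ✗ (fails at j=6)
  i=7: ✗ (fails at j=9)
  i=8: ✗ (fails at j=9)
  i=9: ✗ (fails at j=9)
  i=10: ✓ (all of [10,12])
Positions where it holds: {1, 2, 3, 10} → 4.

4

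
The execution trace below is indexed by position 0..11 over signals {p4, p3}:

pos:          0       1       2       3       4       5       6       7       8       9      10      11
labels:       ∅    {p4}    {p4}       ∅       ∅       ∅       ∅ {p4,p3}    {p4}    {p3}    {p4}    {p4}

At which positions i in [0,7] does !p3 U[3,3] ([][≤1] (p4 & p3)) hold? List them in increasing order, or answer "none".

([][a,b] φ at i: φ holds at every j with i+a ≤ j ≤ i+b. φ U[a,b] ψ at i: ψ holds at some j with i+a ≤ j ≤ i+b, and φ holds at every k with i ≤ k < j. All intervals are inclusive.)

none

Evaluate at each i in [0,7]:
  i=0: ✗ (no rhs in [3,3])
  i=1: ✗ (no rhs in [4,4])
  i=2: ✗ (no rhs in [5,5])
  i=3: ✗ (no rhs in [6,6])
  i=4: ✗ (no rhs in [7,7])
  i=5: ✗ (no rhs in [8,8])
  i=6: ✗ (no rhs in [9,9])
  i=7: ✗ (no rhs in [10,10])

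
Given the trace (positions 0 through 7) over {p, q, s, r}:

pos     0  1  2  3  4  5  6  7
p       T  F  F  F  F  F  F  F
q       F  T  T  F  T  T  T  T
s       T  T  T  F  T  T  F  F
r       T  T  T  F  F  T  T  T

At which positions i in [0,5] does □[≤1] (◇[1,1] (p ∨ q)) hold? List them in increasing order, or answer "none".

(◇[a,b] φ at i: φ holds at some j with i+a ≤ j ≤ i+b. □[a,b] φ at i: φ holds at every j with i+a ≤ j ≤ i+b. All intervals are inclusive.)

0, 3, 4, 5

Evaluate at each i in [0,5]:
  i=0: ✓ (all of [0,1])
  i=1: ✗ (fails at j=2)
  i=2: ✗ (fails at j=2)
  i=3: ✓ (all of [3,4])
  i=4: ✓ (all of [4,5])
  i=5: ✓ (all of [5,6])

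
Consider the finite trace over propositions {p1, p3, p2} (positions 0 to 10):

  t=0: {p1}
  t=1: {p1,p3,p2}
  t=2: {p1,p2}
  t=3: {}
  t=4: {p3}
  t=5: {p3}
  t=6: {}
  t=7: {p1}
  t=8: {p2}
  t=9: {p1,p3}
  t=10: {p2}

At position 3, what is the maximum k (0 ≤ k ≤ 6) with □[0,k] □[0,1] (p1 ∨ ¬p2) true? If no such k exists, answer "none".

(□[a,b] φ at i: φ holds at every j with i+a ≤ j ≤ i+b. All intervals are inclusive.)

3

□[0,1] (p1 ∨ ¬p2) must hold from j=3 onward; find where it first fails.
  j=3: holds
  j=4: holds
  j=5: holds
  j=6: holds
  j=7: fails
Holds on [3,6], so largest k = 3.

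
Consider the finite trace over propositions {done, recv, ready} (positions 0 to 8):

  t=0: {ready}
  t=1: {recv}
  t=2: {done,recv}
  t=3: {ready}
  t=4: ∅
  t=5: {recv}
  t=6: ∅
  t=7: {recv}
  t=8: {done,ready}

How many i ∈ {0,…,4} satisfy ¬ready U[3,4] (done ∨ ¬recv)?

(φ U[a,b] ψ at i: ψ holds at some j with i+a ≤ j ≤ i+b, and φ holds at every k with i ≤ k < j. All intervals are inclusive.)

Evaluate at each i in [0,4]:
  i=0: ✗ (lhs fails at k=0 before rhs at j=3)
  i=1: ✗ (lhs fails at k=3 before rhs at j=4)
  i=2: ✗ (lhs fails at k=3 before rhs at j=6)
  i=3: ✗ (lhs fails at k=3 before rhs at j=6)
  i=4: ✓ (rhs at j=8; lhs holds on [4,7])
Positions where it holds: {4} → 1.

1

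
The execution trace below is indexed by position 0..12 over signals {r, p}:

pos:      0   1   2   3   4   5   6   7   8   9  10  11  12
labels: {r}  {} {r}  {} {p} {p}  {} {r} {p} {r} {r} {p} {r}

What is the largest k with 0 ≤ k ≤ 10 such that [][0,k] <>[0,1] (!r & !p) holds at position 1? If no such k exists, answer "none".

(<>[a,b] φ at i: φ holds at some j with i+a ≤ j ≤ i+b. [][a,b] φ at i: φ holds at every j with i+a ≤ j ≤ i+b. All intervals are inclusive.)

<>[0,1] (!r & !p) must hold from j=1 onward; find where it first fails.
  j=1: holds
  j=2: holds
  j=3: holds
  j=4: fails
Holds on [1,3], so largest k = 2.

2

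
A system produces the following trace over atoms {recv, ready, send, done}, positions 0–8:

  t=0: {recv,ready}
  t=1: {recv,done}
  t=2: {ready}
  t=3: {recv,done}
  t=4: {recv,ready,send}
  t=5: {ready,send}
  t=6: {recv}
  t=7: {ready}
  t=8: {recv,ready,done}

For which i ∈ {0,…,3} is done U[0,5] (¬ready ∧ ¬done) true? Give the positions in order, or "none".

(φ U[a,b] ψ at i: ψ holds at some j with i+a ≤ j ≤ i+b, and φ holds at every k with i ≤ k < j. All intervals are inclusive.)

none

Evaluate at each i in [0,3]:
  i=0: ✗ (no rhs in [0,5])
  i=1: ✗ (lhs fails at k=2 before rhs at j=6)
  i=2: ✗ (lhs fails at k=2 before rhs at j=6)
  i=3: ✗ (lhs fails at k=4 before rhs at j=6)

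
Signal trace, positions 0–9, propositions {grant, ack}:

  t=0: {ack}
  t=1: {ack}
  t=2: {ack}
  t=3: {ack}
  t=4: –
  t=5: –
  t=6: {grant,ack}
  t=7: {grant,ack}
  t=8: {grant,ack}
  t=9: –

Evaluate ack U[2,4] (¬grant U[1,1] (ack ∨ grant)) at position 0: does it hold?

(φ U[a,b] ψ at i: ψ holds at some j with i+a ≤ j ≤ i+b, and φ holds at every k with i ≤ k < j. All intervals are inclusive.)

Need some j in [2,4] with (¬grant U[1,1] (ack ∨ grant)), and ack at every k in [0,j-1].
  j=2: (¬grant U[1,1] (ack ∨ grant)) holds; ack holds at every k in [0,1] → satisfied.

Holds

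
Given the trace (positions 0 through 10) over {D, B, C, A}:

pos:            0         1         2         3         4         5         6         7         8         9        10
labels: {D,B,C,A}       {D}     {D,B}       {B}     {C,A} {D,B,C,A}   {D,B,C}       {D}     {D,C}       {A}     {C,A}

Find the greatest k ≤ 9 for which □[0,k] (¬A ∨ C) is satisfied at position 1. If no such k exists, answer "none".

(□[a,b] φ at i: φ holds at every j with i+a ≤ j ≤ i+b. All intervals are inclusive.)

7

(¬A ∨ C) must hold from j=1 onward; find where it first fails.
  j=1: holds
  j=2: holds
  j=3: holds
  j=4: holds
  j=5: holds
  j=6: holds
  j=7: holds
  j=8: holds
  j=9: fails
Holds on [1,8], so largest k = 7.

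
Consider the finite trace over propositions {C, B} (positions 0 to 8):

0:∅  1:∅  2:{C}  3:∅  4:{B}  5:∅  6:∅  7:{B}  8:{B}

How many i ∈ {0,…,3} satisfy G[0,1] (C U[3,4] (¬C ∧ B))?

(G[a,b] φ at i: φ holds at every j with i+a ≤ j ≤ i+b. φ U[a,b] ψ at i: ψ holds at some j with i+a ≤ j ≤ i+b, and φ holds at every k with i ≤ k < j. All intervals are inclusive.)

Evaluate at each i in [0,3]:
  i=0: ✗ (fails at j=0)
  i=1: ✗ (fails at j=1)
  i=2: ✗ (fails at j=2)
  i=3: ✗ (fails at j=3)
Positions where it holds: {} → 0.

0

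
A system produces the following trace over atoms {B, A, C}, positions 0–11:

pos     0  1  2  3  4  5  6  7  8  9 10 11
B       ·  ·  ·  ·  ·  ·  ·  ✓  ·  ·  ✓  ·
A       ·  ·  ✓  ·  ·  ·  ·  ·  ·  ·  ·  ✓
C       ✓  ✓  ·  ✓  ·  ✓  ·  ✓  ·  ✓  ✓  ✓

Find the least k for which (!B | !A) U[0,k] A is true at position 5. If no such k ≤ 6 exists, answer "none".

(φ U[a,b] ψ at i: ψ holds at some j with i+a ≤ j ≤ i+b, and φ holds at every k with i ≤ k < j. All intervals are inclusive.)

Need earliest j ≥ 5 with A, and (!B | !A) at every k in [5,j-1].
  j=5: rhs fails.
  j=6: rhs fails.
  j=7: rhs fails.
  j=8: rhs fails.
  j=9: rhs fails.
  j=10: rhs fails.
  j=11: rhs holds; lhs holds on [5,10]. k = 6.

6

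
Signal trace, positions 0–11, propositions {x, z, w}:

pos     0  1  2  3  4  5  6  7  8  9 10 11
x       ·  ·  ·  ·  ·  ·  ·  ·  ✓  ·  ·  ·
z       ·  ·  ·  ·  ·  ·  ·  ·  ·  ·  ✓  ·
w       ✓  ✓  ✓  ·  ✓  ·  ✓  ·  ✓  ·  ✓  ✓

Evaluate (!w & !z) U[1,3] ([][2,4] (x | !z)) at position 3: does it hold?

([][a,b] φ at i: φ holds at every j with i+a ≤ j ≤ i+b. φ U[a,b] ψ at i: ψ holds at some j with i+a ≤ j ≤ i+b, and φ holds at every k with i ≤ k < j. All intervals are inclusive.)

Holds

Need some j in [4,6] with [][2,4] (x | !z), and (!w & !z) at every k in [3,j-1].
  j=4: [][2,4] (x | !z) holds; (!w & !z) holds at every k in [3,3] → satisfied.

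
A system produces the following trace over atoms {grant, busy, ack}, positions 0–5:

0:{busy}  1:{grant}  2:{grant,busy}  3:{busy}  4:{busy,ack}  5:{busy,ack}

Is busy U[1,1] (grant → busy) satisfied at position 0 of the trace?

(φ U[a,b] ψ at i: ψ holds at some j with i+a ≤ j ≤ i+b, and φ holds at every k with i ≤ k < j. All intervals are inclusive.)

Need some j in [1,1] with (grant → busy), and busy at every k in [0,j-1].
  j=1: (grant → busy) false.
No j in the window works → until fails.

No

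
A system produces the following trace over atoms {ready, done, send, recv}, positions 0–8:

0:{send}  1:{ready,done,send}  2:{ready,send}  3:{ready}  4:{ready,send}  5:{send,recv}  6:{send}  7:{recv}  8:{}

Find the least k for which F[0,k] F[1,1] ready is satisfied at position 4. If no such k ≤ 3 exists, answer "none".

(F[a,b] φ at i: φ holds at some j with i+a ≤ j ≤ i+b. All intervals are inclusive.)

none

Scan j = 4,5,… for F[1,1] ready:
  j=4: fails
  j=5: fails
  j=6: fails
  j=7: fails
No j in [4,7] satisfies it → none.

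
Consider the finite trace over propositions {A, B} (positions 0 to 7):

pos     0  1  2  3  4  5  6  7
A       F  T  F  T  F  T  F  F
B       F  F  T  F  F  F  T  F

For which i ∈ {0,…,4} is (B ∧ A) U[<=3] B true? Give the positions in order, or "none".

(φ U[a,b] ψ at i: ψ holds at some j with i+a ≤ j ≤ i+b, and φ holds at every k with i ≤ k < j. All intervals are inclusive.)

2

Evaluate at each i in [0,4]:
  i=0: ✗ (lhs fails at k=0 before rhs at j=2)
  i=1: ✗ (lhs fails at k=1 before rhs at j=2)
  i=2: ✓ (rhs at j=2)
  i=3: ✗ (lhs fails at k=3 before rhs at j=6)
  i=4: ✗ (lhs fails at k=4 before rhs at j=6)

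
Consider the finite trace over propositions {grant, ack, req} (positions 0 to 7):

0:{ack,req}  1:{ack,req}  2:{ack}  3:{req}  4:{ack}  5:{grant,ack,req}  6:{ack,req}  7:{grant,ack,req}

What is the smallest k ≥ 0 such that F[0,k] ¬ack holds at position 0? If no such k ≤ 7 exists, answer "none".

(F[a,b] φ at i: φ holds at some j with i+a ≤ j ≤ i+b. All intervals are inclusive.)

Scan j = 0,1,… for ¬ack:
  j=0: fails
  j=1: fails
  j=2: fails
  j=3: holds
First hit at j=3, so smallest k = 3-0 = 3.

3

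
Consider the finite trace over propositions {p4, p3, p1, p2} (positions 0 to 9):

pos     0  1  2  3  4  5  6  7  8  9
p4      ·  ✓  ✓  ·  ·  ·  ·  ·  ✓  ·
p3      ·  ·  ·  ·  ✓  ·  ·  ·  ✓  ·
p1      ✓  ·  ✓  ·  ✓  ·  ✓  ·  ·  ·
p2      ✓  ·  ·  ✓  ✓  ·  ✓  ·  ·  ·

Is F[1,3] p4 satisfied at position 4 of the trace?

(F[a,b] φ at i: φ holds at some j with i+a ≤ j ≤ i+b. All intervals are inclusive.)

Check p4 at each j in [5,7]:
  j=5: false
  j=6: false
  j=7: false
No position in the window satisfies it → formula fails.

No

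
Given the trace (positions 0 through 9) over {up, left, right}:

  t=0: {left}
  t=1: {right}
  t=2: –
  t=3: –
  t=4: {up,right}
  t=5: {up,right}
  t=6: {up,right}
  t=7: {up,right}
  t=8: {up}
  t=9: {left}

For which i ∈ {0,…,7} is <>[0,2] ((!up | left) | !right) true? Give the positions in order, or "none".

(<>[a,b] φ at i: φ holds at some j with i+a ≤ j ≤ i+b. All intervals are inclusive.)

Evaluate at each i in [0,7]:
  i=0: ✓ (witness j=0)
  i=1: ✓ (witness j=1)
  i=2: ✓ (witness j=2)
  i=3: ✓ (witness j=3)
  i=4: ✗ (none in [4,6])
  i=5: ✗ (none in [5,7])
  i=6: ✓ (witness j=8)
  i=7: ✓ (witness j=8)

0, 1, 2, 3, 6, 7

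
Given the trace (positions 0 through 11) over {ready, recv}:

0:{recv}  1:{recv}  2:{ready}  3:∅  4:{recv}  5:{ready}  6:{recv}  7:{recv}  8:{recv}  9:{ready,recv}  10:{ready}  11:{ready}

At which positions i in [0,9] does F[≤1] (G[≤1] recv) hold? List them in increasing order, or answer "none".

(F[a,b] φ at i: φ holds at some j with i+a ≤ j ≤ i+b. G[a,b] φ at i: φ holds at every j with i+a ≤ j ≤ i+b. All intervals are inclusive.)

Evaluate at each i in [0,9]:
  i=0: ✓ (witness j=0)
  i=1: ✗ (none in [1,2])
  i=2: ✗ (none in [2,3])
  i=3: ✗ (none in [3,4])
  i=4: ✗ (none in [4,5])
  i=5: ✓ (witness j=6)
  i=6: ✓ (witness j=6)
  i=7: ✓ (witness j=7)
  i=8: ✓ (witness j=8)
  i=9: ✗ (none in [9,10])

0, 5, 6, 7, 8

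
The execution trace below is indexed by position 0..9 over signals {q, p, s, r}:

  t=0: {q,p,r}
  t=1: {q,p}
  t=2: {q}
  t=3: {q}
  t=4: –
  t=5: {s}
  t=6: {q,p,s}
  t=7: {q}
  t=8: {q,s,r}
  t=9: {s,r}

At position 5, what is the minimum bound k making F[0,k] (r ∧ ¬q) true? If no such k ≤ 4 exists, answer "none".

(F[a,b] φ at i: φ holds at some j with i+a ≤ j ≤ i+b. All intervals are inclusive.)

4

Scan j = 5,6,… for (r ∧ ¬q):
  j=5: fails
  j=6: fails
  j=7: fails
  j=8: fails
  j=9: holds
First hit at j=9, so smallest k = 9-5 = 4.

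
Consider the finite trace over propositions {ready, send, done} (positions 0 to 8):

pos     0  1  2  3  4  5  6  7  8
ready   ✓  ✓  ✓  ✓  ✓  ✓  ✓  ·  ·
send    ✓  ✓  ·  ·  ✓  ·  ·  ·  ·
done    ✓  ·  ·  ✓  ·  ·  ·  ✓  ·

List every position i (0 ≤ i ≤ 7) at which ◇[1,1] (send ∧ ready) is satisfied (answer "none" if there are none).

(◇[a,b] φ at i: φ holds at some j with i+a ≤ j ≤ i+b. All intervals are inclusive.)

0, 3

Evaluate at each i in [0,7]:
  i=0: ✓ (witness j=1)
  i=1: ✗ (none in [2,2])
  i=2: ✗ (none in [3,3])
  i=3: ✓ (witness j=4)
  i=4: ✗ (none in [5,5])
  i=5: ✗ (none in [6,6])
  i=6: ✗ (none in [7,7])
  i=7: ✗ (none in [8,8])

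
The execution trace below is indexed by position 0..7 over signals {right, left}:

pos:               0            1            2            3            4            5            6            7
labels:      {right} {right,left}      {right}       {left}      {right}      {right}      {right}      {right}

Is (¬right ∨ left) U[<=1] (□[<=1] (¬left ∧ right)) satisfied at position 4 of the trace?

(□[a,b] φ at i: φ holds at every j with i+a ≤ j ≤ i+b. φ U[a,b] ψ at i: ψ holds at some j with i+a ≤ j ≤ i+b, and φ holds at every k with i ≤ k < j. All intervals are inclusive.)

Need some j in [4,5] with □[<=1] (¬left ∧ right), and (¬right ∨ left) at every k in [4,j-1].
  j=4: □[<=1] (¬left ∧ right) holds; no prefix to check → satisfied.

True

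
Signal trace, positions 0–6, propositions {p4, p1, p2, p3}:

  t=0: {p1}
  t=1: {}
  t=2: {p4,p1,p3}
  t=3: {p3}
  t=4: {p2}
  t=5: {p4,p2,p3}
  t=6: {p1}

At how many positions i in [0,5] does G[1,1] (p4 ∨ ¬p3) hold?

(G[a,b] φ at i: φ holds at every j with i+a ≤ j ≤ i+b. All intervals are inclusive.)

5

Evaluate at each i in [0,5]:
  i=0: ✓ (all of [1,1])
  i=1: ✓ (all of [2,2])
  i=2: ✗ (fails at j=3)
  i=3: ✓ (all of [4,4])
  i=4: ✓ (all of [5,5])
  i=5: ✓ (all of [6,6])
Positions where it holds: {0, 1, 3, 4, 5} → 5.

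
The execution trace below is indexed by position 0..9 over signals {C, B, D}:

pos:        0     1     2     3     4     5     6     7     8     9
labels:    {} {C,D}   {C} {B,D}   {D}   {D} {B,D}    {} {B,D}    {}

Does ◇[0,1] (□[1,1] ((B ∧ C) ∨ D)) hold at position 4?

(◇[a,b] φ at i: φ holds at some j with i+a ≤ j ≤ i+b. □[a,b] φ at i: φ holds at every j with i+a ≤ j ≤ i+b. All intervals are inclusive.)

Holds

Check □[1,1] ((B ∧ C) ∨ D) at each j in [4,5]:
  j=4: holds on [5,5]
  j=5: holds on [6,6]
Found at j=4 → formula holds.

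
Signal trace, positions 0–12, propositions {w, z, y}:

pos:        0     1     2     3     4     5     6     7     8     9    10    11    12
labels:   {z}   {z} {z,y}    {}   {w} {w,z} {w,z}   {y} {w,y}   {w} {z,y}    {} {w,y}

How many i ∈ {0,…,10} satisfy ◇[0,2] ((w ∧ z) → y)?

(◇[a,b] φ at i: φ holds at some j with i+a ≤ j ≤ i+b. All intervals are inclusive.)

Evaluate at each i in [0,10]:
  i=0: ✓ (witness j=0)
  i=1: ✓ (witness j=1)
  i=2: ✓ (witness j=2)
  i=3: ✓ (witness j=3)
  i=4: ✓ (witness j=4)
  i=5: ✓ (witness j=7)
  i=6: ✓ (witness j=7)
  i=7: ✓ (witness j=7)
  i=8: ✓ (witness j=8)
  i=9: ✓ (witness j=9)
  i=10: ✓ (witness j=10)
Positions where it holds: {0, 1, 2, 3, 4, 5, 6, 7, 8, 9, 10} → 11.

11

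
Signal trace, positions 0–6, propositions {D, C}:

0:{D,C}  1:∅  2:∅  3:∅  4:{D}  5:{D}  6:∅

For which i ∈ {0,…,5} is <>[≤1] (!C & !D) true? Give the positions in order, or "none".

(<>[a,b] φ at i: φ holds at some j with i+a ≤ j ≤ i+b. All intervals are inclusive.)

Evaluate at each i in [0,5]:
  i=0: ✓ (witness j=1)
  i=1: ✓ (witness j=1)
  i=2: ✓ (witness j=2)
  i=3: ✓ (witness j=3)
  i=4: ✗ (none in [4,5])
  i=5: ✓ (witness j=6)

0, 1, 2, 3, 5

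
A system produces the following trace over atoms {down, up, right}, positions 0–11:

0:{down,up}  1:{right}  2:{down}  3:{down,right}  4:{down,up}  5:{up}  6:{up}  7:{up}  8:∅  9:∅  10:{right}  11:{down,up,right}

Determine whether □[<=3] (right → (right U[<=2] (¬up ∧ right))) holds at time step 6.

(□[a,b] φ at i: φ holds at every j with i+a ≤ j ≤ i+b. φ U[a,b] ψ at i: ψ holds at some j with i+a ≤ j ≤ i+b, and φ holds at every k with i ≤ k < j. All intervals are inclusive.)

Check (right → (right U[<=2] (¬up ∧ right))) at every j in [6,9]:
  j=6: antecedent false → ✓
  j=7: antecedent false → ✓
  j=8: antecedent false → ✓
  j=9: antecedent false → ✓
All positions satisfy it → formula holds.

Yes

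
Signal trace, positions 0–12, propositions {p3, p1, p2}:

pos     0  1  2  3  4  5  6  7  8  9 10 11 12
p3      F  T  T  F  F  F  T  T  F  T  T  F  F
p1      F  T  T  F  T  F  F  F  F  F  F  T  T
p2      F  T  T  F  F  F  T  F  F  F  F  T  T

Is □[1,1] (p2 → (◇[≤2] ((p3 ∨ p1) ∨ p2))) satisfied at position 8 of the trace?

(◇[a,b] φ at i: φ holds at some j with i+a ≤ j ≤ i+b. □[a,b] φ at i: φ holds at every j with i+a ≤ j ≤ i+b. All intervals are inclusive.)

Holds

Check (p2 → (◇[≤2] ((p3 ∨ p1) ∨ p2))) at every j in [9,9]:
  j=9: antecedent false → ✓
All positions satisfy it → formula holds.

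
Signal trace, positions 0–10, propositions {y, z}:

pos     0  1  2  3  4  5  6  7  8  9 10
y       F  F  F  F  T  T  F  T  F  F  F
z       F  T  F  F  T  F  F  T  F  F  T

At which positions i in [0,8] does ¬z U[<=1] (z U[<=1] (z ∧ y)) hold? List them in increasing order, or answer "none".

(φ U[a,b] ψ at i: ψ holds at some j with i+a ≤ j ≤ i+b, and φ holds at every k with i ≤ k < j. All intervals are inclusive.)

Evaluate at each i in [0,8]:
  i=0: ✗ (no rhs in [0,1])
  i=1: ✗ (no rhs in [1,2])
  i=2: ✗ (no rhs in [2,3])
  i=3: ✓ (rhs at j=4; lhs holds on [3,3])
  i=4: ✓ (rhs at j=4)
  i=5: ✗ (no rhs in [5,6])
  i=6: ✓ (rhs at j=7; lhs holds on [6,6])
  i=7: ✓ (rhs at j=7)
  i=8: ✗ (no rhs in [8,9])

3, 4, 6, 7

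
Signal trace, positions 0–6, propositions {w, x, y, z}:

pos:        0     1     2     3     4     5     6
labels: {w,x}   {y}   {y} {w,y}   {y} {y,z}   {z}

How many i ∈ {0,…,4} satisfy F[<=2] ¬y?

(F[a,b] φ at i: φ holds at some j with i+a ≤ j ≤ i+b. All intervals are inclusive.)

Evaluate at each i in [0,4]:
  i=0: ✓ (witness j=0)
  i=1: ✗ (none in [1,3])
  i=2: ✗ (none in [2,4])
  i=3: ✗ (none in [3,5])
  i=4: ✓ (witness j=6)
Positions where it holds: {0, 4} → 2.

2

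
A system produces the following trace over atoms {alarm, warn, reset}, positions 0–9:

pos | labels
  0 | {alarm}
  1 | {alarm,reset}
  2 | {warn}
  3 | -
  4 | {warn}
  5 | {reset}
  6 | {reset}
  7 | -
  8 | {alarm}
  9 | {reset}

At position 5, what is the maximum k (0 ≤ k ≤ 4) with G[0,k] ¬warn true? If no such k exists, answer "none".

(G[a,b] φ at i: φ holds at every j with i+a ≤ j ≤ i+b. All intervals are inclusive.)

4

¬warn must hold from j=5 onward; find where it first fails.
  j=5: holds
  j=6: holds
  j=7: holds
  j=8: holds
  j=9: holds
Holds through j=9; largest k = 4.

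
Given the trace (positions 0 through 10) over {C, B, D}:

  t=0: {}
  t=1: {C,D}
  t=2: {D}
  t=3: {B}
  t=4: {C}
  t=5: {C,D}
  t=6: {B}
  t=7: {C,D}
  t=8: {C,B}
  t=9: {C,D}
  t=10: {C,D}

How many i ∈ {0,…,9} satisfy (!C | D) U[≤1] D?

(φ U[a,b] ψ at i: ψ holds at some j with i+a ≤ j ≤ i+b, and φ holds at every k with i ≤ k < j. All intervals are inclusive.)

7

Evaluate at each i in [0,9]:
  i=0: ✓ (rhs at j=1; lhs holds on [0,0])
  i=1: ✓ (rhs at j=1)
  i=2: ✓ (rhs at j=2)
  i=3: ✗ (no rhs in [3,4])
  i=4: ✗ (lhs fails at k=4 before rhs at j=5)
  i=5: ✓ (rhs at j=5)
  i=6: ✓ (rhs at j=7; lhs holds on [6,6])
  i=7: ✓ (rhs at j=7)
  i=8: ✗ (lhs fails at k=8 before rhs at j=9)
  i=9: ✓ (rhs at j=9)
Positions where it holds: {0, 1, 2, 5, 6, 7, 9} → 7.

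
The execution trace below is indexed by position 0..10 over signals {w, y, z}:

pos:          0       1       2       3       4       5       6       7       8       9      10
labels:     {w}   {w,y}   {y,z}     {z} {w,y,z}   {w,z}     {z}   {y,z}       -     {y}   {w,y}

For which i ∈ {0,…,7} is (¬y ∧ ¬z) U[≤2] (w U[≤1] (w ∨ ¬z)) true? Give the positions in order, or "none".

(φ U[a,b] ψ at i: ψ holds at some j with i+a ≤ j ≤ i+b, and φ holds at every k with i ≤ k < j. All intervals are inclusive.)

Evaluate at each i in [0,7]:
  i=0: ✓ (rhs at j=0)
  i=1: ✓ (rhs at j=1)
  i=2: ✗ (lhs fails at k=2 before rhs at j=4)
  i=3: ✗ (lhs fails at k=3 before rhs at j=4)
  i=4: ✓ (rhs at j=4)
  i=5: ✓ (rhs at j=5)
  i=6: ✗ (lhs fails at k=6 before rhs at j=8)
  i=7: ✗ (lhs fails at k=7 before rhs at j=8)

0, 1, 4, 5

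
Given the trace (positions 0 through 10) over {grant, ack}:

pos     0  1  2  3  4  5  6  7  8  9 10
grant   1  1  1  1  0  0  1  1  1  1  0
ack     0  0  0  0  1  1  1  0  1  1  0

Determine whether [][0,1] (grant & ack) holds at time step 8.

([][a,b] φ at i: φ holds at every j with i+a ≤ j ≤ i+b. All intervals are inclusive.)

Check (grant & ack) at every j in [8,9]:
  j=8: true
  j=9: true
All positions satisfy it → formula holds.

Holds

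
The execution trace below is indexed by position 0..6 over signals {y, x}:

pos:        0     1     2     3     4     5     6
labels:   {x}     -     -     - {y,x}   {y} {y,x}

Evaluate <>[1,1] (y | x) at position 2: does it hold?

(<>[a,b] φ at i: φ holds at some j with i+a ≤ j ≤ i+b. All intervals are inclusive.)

Check (y | x) at each j in [3,3]:
  j=3: false
No position in the window satisfies it → formula fails.

False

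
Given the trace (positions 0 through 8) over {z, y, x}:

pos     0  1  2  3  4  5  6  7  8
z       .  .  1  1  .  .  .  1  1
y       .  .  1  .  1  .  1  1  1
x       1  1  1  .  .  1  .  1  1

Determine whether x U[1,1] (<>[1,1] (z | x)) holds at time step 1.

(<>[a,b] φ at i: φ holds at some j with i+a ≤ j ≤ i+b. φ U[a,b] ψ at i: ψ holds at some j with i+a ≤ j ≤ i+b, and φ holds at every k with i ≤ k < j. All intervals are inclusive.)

True

Need some j in [2,2] with <>[1,1] (z | x), and x at every k in [1,j-1].
  j=2: <>[1,1] (z | x) holds; x holds at every k in [1,1] → satisfied.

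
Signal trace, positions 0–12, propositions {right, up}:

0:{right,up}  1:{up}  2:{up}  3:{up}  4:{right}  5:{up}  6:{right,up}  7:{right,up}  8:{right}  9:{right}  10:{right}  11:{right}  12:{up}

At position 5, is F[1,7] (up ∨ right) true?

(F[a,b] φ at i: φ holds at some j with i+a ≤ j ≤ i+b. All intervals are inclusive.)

Check (up ∨ right) at each j in [6,12]:
  j=6: true
  j=7: true
  j=8: true
  j=9: true
  j=10: true
  j=11: true
  j=12: true
Found at j=6 → formula holds.

Yes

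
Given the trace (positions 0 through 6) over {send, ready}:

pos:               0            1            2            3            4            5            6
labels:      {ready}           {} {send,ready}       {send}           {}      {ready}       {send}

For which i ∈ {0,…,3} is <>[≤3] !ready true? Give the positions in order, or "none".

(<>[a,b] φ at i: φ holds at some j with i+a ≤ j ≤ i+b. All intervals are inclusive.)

Evaluate at each i in [0,3]:
  i=0: ✓ (witness j=1)
  i=1: ✓ (witness j=1)
  i=2: ✓ (witness j=3)
  i=3: ✓ (witness j=3)

0, 1, 2, 3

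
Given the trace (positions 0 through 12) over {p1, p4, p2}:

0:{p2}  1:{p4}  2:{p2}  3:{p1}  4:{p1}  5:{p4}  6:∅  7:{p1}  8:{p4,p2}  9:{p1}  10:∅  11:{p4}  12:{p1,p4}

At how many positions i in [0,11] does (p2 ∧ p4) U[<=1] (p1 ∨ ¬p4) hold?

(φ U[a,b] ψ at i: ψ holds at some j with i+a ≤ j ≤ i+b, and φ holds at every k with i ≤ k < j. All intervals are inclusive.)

9

Evaluate at each i in [0,11]:
  i=0: ✓ (rhs at j=0)
  i=1: ✗ (lhs fails at k=1 before rhs at j=2)
  i=2: ✓ (rhs at j=2)
  i=3: ✓ (rhs at j=3)
  i=4: ✓ (rhs at j=4)
  i=5: ✗ (lhs fails at k=5 before rhs at j=6)
  i=6: ✓ (rhs at j=6)
  i=7: ✓ (rhs at j=7)
  i=8: ✓ (rhs at j=9; lhs holds on [8,8])
  i=9: ✓ (rhs at j=9)
  i=10: ✓ (rhs at j=10)
  i=11: ✗ (lhs fails at k=11 before rhs at j=12)
Positions where it holds: {0, 2, 3, 4, 6, 7, 8, 9, 10} → 9.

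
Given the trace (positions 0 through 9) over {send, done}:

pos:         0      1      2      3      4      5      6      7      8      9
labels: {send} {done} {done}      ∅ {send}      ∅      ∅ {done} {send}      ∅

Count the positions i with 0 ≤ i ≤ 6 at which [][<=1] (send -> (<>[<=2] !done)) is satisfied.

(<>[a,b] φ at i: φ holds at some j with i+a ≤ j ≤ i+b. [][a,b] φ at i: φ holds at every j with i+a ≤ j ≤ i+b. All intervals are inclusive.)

7

Evaluate at each i in [0,6]:
  i=0: ✓ (all of [0,1])
  i=1: ✓ (all of [1,2])
  i=2: ✓ (all of [2,3])
  i=3: ✓ (all of [3,4])
  i=4: ✓ (all of [4,5])
  i=5: ✓ (all of [5,6])
  i=6: ✓ (all of [6,7])
Positions where it holds: {0, 1, 2, 3, 4, 5, 6} → 7.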